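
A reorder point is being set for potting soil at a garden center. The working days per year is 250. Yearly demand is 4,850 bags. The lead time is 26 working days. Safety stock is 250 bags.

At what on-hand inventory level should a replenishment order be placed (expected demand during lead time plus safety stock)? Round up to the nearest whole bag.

Daily demand d = 4,850 / 250 = 19.400 bags/day
Demand during lead time = 19.400 × 26 = 504.40
Reorder point = 504.40 + 250 = 754.40 → round up

755 bags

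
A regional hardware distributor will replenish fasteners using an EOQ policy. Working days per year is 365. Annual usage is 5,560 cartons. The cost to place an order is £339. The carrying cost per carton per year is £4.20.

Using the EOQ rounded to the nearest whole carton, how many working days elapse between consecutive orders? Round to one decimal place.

EOQ = √(2DS/H) = √(2 × 5,560 × 339 / 4.2)
    = √(897,542.86) ≈ 947.39 → Q = 947 cartons
Cycle time = (working days × Q)/D = (365 × 947) / 5,560 = 62.168 days

62.2 days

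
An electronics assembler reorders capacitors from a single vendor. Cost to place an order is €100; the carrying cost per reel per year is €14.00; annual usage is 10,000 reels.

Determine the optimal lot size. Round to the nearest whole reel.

Q* = √(2·D·S / H) = √(2·10,000·100 / 14) = √142,857.1 ≈ 377.96

378 reels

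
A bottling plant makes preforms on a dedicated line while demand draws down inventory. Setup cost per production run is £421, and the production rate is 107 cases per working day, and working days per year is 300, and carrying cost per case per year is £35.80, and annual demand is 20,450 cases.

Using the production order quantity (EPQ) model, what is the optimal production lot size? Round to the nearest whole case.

d = 20,450/300 = 68.1667 cases/day;  effective holding cost H(1 − d/p) = 35.8·(1 − 68.1667/107) = 12.99283
Q* = √(2DS / H_eff) = √(2·20,450·421 / 12.99283) ≈ 1,151.20

1,151 cases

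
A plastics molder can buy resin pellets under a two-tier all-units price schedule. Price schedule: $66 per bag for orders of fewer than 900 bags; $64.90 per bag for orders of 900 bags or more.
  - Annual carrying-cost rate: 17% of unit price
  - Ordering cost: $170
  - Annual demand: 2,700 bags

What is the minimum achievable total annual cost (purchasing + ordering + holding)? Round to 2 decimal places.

H₁ = 17%×$66 = $11.2200;  H₂ = 17%×$64.90 = $11.0330
EOQ₁ = √(2×2,700×170/11.2200) = 286.04  (< 900, feasible at tier 1)
EOQ₂ = √(2×2,700×170/11.0330) = 288.45  (< 900 → use Q = 900 at tier-2 price)
TC(tier 1 (EOQ₁), Q≈286.0) = $181,409.36
TC(tier 2, Q≈900.0) = $180,704.85
Minimum at tier 2: $180,704.85

$180,704.85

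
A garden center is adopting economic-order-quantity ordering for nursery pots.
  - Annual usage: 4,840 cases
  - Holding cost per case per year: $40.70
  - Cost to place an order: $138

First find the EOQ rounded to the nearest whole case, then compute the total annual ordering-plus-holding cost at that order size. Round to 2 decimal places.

Optimal lot size Q* = (2 × 4,840 × $138 / $40.7)^½ ≈ 181.17 → Q = 181 cases
Ordering: D/Q × S = 4,840/181 × $138 = $3,690.17
Holding:  Q/2 × H = 181/2 × $40.7 = $3,683.35
Total = $3,690.17 + $3,683.35 = $7,373.52

$7,373.52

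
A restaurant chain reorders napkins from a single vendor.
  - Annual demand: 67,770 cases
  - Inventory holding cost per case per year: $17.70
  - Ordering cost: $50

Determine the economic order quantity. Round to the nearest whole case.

2DS/H = 2·67,770·50/17.7 = 382,881.36
EOQ = √382,881.36 ≈ 618.77

619 cases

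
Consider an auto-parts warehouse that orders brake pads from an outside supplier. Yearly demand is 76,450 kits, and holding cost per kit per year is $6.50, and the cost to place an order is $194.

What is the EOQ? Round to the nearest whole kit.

2,136 kits

Q* = √(2·D·S / H) = √(2·76,450·194 / 6.5) = √4,563,476.9 ≈ 2,136.23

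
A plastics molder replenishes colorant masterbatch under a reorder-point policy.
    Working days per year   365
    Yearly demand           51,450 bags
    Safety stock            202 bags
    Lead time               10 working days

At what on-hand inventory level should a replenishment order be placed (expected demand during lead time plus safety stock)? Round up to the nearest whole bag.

Daily demand d = 51,450 / 365 = 140.959 bags/day
Demand during lead time = 140.959 × 10 = 1,409.59
Reorder point = 1,409.59 + 202 = 1,611.59 → round up

1,612 bags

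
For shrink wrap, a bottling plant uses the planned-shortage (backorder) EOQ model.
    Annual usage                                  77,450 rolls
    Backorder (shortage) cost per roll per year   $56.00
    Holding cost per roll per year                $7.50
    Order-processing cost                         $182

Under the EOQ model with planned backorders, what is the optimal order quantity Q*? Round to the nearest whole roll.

Q* = √(2DS/H) · √((H + b)/b)
   = √(2 × 77,450 × 182 / 7.5) · √((7.5 + 56) / 56)
   = 1,938.790 × 1.0649 ≈ 2,064.54

2,065 rolls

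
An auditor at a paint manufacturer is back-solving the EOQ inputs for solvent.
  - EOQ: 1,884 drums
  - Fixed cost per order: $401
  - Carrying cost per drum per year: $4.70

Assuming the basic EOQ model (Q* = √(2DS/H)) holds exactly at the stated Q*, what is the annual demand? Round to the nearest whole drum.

20,801 drums per year

EOQ relation: Q² = 2DS/H, so rearrange for the unknown.
D = Q²H / (2S) = 1,884² × 4.7 / (2 × 401) = 20,801.05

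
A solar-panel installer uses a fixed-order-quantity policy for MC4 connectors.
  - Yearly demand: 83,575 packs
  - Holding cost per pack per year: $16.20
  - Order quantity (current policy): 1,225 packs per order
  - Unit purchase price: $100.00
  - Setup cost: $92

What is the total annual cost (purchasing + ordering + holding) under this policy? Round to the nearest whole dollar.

Annual ordering cost = (D/Q)·S = (83,575/1,225) × 92 = $6,276.65
Annual holding cost  = (Q/2)·H = (1,225/2) × 16.2 = $9,922.50
Purchase cost = D·C = 83,575 × 100 = $8,357,500.00
Total = $6,276.65 + $9,922.50 + $8,357,500.00 = $8,373,699.15

$8,373,699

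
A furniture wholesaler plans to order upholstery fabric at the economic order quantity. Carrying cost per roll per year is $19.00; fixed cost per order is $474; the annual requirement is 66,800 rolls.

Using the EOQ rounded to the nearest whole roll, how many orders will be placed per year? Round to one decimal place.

36.6 orders per year

EOQ = √(2DS/H) = √(2 × 66,800 × 474 / 19)
    = √(3,332,968.42) ≈ 1,825.64 → Q = 1,826
Orders per year = D/Q = 66,800 / 1,826 = 36.583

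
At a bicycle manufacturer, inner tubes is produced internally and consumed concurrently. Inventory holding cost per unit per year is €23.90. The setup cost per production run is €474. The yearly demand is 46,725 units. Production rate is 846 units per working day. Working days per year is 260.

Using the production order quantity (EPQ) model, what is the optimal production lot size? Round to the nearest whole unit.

1,534 units

d = 46,725/260 = 179.7115 units/day;  effective holding cost H(1 − d/p) = 23.9·(1 − 179.7115/846) = 18.82304
Q* = √(2DS / H_eff) = √(2·46,725·474 / 18.82304) ≈ 1,534.03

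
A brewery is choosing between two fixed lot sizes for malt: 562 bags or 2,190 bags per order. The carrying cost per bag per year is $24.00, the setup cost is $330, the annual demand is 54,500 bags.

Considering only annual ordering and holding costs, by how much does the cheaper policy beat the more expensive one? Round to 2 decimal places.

$4,253.45

Annual cost at Q: ordering D·S/Q plus holding Q·H/2.
TC(562) = (54,500/562)×330 + (562/2)×24 = $38,745.78
TC(2,190) = (54,500/2,190)×330 + (2,190/2)×24 = $34,492.33
Lots of 2,190 are cheaper by $4,253.45.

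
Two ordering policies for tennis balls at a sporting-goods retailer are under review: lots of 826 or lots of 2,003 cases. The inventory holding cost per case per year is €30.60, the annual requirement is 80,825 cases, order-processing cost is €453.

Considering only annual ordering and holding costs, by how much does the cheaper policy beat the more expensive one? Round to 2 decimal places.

€8,039.00

For each Q, cost = (D/Q)·S + (Q/2)·H.
TC(826) = (80,825/826)×453 + (826/2)×30.6 = €56,964.34
TC(2,003) = (80,825/2,003)×453 + (2,003/2)×30.6 = €48,925.34
|ΔTC| = |€56,964.34 − €48,925.34| = €8,039.00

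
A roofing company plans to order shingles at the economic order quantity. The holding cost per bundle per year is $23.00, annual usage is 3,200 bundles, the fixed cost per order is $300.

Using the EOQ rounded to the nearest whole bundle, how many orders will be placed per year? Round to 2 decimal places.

EOQ = √(2DS/H) = √(2 × 3,200 × 300 / 23)
    = √(83,478.26) ≈ 288.93 → Q = 289
Orders per year = D/Q = 3,200 / 289 = 11.073

11.07 orders per year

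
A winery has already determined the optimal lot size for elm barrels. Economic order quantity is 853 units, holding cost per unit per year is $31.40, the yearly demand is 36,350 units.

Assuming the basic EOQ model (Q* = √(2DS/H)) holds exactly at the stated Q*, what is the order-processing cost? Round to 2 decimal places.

$314.26

From Q* = √(2DS/H) ⇒ Q*² = 2DS/H.
S = Q²H / (2D) = 853² × 31.4 / (2 × 36,350) = 314.2630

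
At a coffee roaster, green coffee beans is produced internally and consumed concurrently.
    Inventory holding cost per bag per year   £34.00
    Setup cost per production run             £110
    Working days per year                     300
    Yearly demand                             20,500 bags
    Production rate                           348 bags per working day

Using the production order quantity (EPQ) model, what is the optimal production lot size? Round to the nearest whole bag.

406 bags

Daily demand d = 20,500/300 = 68.333; p = 348; 1 − d/p = 0.80364
EPQ = √(2DS / (H(1 − d/p)))
    = √(2 × 20,500 × 110 / (34 × 0.80364)) ≈ 406.27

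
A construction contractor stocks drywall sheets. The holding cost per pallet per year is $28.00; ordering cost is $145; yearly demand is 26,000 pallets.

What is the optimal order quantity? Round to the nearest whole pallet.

Q* = √(2·D·S / H) = √(2·26,000·145 / 28) = √269,285.7 ≈ 518.93

519 pallets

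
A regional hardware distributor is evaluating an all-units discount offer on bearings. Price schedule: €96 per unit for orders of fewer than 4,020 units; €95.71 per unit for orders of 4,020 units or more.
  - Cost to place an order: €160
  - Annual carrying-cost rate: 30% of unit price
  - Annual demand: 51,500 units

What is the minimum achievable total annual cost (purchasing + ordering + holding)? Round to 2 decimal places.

H₁ = 30%×€96 = €28.8000;  H₂ = 30%×€95.71 = €28.7130
EOQ₁ = √(2×51,500×160/28.8000) = 756.45  (< 4,020, feasible at tier 1)
EOQ₂ = √(2×51,500×160/28.7130) = 757.60  (< 4,020 → use Q = 4,020 at tier-2 price)
TC(tier 1 (EOQ₁), Q≈756.5) = €4,965,785.87
TC(tier 2, Q≈4,020.0) = €4,988,827.88
Minimum at tier 1 (EOQ₁): €4,965,785.87

€4,965,785.87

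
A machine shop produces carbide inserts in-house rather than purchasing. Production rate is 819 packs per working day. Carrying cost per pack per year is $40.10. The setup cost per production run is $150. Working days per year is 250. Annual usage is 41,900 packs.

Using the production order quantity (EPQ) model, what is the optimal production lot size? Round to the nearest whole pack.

628 packs

d = 41,900/250 = 167.6000 packs/day;  effective holding cost H(1 − d/p) = 40.1·(1 − 167.6000/819) = 31.89394
Q* = √(2DS / H_eff) = √(2·41,900·150 / 31.89394) ≈ 627.79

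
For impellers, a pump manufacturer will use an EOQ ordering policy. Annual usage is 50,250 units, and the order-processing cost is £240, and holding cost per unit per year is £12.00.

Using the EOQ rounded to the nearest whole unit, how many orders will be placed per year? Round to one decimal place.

Optimal lot size Q* = (2 × 50,250 × £240 / £12)^½ ≈ 1,417.74 → Q = 1,418
N = D/Q = 50,250/1,418 ≈ 35.437 orders/yr

35.4 orders per year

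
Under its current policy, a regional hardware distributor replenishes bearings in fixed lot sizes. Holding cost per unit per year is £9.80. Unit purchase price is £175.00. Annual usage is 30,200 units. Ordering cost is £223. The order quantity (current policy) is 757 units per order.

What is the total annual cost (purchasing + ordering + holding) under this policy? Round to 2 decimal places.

Annual ordering cost = (D/Q)·S = (30,200/757) × 223 = £8,896.43
Annual holding cost  = (Q/2)·H = (757/2) × 9.8 = £3,709.30
Purchase cost = D·C = 30,200 × 175 = £5,285,000.00
Total = £8,896.43 + £3,709.30 + £5,285,000.00 = £5,297,605.73

£5,297,605.73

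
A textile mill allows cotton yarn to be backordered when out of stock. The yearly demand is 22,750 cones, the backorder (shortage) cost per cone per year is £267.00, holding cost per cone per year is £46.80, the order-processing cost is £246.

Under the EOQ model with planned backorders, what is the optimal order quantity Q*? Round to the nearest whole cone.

530 cones

Q* = √(2DS/H) · √((H + b)/b)
   = √(2 × 22,750 × 246 / 46.8) · √((46.8 + 267) / 267)
   = 489.047 × 1.0841 ≈ 530.18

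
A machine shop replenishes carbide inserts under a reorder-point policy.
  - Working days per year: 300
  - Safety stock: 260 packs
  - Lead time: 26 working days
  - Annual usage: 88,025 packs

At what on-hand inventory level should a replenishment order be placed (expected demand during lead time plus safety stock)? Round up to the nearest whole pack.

7,889 packs

Daily demand d = 88,025 / 300 = 293.417 packs/day
Demand during lead time = 293.417 × 26 = 7,628.83
Reorder point = 7,628.83 + 260 = 7,888.83 → round up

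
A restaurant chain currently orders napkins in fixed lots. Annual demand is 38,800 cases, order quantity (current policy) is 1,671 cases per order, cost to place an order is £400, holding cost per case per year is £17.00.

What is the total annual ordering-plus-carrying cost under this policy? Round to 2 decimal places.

£23,491.35

Annual ordering cost = (D/Q)·S = (38,800/1,671) × 400 = £9,287.85
Annual holding cost  = (Q/2)·H = (1,671/2) × 17 = £14,203.50
Total = £9,287.85 + £14,203.50 = £23,491.35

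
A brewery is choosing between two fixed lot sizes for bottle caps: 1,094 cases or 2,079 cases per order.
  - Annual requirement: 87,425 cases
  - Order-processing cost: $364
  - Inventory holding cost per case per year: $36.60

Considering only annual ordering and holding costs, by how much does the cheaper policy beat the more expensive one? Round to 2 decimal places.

$4,243.84

Annual cost at Q: ordering D·S/Q plus holding Q·H/2.
TC(1,094) = (87,425/1,094)×364 + (1,094/2)×36.6 = $49,108.59
TC(2,079) = (87,425/2,079)×364 + (2,079/2)×36.6 = $53,352.43
|ΔTC| = |$49,108.59 − $53,352.43| = $4,243.84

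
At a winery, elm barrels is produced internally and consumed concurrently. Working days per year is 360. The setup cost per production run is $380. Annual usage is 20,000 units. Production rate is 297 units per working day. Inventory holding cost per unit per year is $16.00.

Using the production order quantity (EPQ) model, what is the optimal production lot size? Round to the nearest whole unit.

Daily demand d = 20,000/360 = 55.556; p = 297; 1 − d/p = 0.81294
EPQ = √(2DS / (H(1 − d/p)))
    = √(2 × 20,000 × 380 / (16 × 0.81294)) ≈ 1,081.01

1,081 units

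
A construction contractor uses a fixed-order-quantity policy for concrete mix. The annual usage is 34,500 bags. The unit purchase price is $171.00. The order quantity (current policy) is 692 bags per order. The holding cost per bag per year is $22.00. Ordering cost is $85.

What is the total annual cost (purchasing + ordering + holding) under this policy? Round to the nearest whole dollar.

Annual ordering cost = (D/Q)·S = (34,500/692) × 85 = $4,237.72
Annual holding cost  = (Q/2)·H = (692/2) × 22 = $7,612.00
Purchase cost = D·C = 34,500 × 171 = $5,899,500.00
Total = $4,237.72 + $7,612.00 + $5,899,500.00 = $5,911,349.72

$5,911,350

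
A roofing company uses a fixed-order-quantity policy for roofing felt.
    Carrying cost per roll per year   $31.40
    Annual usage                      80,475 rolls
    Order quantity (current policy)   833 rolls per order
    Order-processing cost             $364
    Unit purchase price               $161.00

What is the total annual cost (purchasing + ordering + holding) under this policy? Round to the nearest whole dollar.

Orders/yr = 80,475/833 = 96.609; ordering cost = 96.609 × $364 = $35,165.55
Average inventory = 833/2 = 416.5; holding cost = 416.5 × $31.4 = $13,078.10
Purchase cost = D·C = 80,475 × 161 = $12,956,475.00
Total = $35,165.55 + $13,078.10 + $12,956,475.00 = $13,004,718.65

$13,004,719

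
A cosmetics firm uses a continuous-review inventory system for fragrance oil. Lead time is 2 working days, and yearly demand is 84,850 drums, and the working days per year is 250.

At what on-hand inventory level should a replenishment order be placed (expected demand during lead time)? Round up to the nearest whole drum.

679 drums

Daily demand d = 84,850 / 250 = 339.400 drums/day
Demand during lead time = 339.400 × 2 = 678.80
Reorder point = 678.80 → round up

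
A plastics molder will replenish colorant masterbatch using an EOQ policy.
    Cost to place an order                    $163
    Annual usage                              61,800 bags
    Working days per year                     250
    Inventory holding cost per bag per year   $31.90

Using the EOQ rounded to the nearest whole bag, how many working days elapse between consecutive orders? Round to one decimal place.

EOQ = √(2DS/H) = √(2 × 61,800 × 163 / 31.9)
    = √(631,561.13) ≈ 794.71 → Q = 795 bags
Cycle time = (working days × Q)/D = (250 × 795) / 61,800 = 3.216 days

3.2 days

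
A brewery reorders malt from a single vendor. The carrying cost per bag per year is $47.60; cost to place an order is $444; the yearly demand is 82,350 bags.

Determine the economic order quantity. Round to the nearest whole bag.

Q* = √(2·D·S / H) = √(2·82,350·444 / 47.6) = √1,536,277.3 ≈ 1,239.47

1,239 bags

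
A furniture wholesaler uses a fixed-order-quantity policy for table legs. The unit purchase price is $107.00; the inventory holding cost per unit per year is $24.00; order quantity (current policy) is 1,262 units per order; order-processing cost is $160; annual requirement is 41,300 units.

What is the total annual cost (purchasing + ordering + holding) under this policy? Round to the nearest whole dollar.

$4,439,480

Ordering: D/Q × S = 41,300/1,262 × $160 = $5,236.13
Holding:  Q/2 × H = 1,262/2 × $24 = $15,144.00
Purchase cost = D·C = 41,300 × 107 = $4,419,100.00
Total = $5,236.13 + $15,144.00 + $4,419,100.00 = $4,439,480.13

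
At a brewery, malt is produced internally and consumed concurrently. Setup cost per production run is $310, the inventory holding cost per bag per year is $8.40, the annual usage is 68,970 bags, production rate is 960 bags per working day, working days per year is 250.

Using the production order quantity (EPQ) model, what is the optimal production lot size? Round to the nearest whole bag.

d = 68,970/250 = 275.8800 bags/day;  effective holding cost H(1 − d/p) = 8.4·(1 − 275.8800/960) = 5.98605
Q* = √(2DS / H_eff) = √(2·68,970·310 / 5.98605) ≈ 2,672.73

2,673 bags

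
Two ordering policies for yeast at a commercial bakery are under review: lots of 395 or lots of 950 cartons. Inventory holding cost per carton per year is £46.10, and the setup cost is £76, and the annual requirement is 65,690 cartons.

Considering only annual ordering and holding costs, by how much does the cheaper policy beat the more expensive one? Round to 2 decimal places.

£5,408.86

Annual cost at Q: ordering D·S/Q plus holding Q·H/2.
TC(395) = (65,690/395)×76 + (395/2)×46.1 = £21,743.84
TC(950) = (65,690/950)×76 + (950/2)×46.1 = £27,152.70
|ΔTC| = |£21,743.84 − £27,152.70| = £5,408.86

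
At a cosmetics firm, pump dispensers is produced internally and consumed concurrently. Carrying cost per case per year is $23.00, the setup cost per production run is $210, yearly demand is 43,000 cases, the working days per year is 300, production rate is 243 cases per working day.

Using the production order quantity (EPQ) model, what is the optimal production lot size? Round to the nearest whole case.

Daily demand d = 43,000/300 = 143.333; p = 243; 1 − d/p = 0.41015
EPQ = √(2DS / (H(1 − d/p)))
    = √(2 × 43,000 × 210 / (23 × 0.41015)) ≈ 1,383.64

1,384 cases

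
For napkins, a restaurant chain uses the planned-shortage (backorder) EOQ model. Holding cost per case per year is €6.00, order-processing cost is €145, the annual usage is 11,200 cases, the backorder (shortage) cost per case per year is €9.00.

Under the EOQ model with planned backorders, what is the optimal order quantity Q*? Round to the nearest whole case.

950 cases

Basic EOQ = √(2·11,200·145/6) = 735.754
Backorder adjustment √((H+b)/b) = √((6+9)/9) = 1.2910
Q* = 735.754 × 1.2910 ≈ 949.85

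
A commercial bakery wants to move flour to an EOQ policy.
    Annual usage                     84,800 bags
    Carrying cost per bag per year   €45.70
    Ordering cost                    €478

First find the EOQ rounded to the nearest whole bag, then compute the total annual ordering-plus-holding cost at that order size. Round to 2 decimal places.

2DS/H = 2·84,800·478/45.7 = 1,773,934.35
EOQ = √1,773,934.35 ≈ 1,331.89 → Q = 1,332 bags
Ordering: D/Q × S = 84,800/1,332 × €478 = €30,431.23
Holding:  Q/2 × H = 1,332/2 × €45.7 = €30,436.20
Total = €30,431.23 + €30,436.20 = €60,867.43

€60,867.43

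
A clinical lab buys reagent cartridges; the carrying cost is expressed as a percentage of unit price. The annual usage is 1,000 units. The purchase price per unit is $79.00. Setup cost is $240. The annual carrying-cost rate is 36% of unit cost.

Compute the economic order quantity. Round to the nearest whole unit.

130 units

Holding cost per unit per year: H = 36% × $79 = $28.4400
EOQ = √(2DS/H) = √(2 × 1,000 × 240 / 28.44)
    = √(16,877.64) ≈ 129.91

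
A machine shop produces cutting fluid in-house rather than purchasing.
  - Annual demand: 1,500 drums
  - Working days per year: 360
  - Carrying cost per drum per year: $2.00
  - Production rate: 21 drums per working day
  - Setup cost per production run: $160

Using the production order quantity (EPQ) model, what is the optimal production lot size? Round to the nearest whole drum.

d = 1,500/360 = 4.1667 drums/day;  effective holding cost H(1 − d/p) = 2·(1 − 4.1667/21) = 1.60317
Q* = √(2DS / H_eff) = √(2·1,500·160 / 1.60317) ≈ 547.18

547 drums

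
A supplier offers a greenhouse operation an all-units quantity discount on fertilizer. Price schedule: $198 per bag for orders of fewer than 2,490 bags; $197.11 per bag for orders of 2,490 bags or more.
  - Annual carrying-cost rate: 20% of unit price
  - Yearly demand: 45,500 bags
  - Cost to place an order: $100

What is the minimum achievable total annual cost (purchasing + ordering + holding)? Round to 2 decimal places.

$9,019,412.70

H₁ = 20%×$198 = $39.6000;  H₂ = 20%×$197.11 = $39.4220
EOQ₁ = √(2×45,500×100/39.6000) = 479.37  (< 2,490, feasible at tier 1)
EOQ₂ = √(2×45,500×100/39.4220) = 480.45  (< 2,490 → use Q = 2,490 at tier-2 price)
TC(tier 1 (EOQ₁), Q≈479.4) = $9,027,983.15
TC(tier 2, Q≈2,490.0) = $9,019,412.70
Minimum at tier 2: $9,019,412.70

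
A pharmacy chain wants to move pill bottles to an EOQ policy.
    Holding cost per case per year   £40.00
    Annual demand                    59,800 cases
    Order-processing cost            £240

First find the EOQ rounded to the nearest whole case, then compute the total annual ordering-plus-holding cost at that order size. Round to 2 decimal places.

Optimal lot size Q* = (2 × 59,800 × £240 / £40)^½ ≈ 847.11 → Q = 847 cases
Ordering: D/Q × S = 59,800/847 × £240 = £16,944.51
Holding:  Q/2 × H = 847/2 × £40 = £16,940.00
Total = £16,944.51 + £16,940.00 = £33,884.51

£33,884.51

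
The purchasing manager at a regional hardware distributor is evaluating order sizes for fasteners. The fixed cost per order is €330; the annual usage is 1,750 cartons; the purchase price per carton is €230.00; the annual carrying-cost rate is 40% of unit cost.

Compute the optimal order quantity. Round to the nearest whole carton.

H = i·C = 0.4 × €230 = €92.0000 per carton-year
2DS/H = 2·1,750·330/92 = 12,554.35
EOQ = √12,554.35 ≈ 112.05

112 cartons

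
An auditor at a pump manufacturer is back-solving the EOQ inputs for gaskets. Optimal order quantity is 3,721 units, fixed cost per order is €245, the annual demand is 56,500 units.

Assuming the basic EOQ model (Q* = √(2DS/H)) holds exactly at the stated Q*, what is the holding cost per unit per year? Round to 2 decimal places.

EOQ relation: Q² = 2DS/H, so rearrange for the unknown.
H = 2DS / Q² = 2 × 56,500 × 245 / 3,721² = 1.9995

€2.00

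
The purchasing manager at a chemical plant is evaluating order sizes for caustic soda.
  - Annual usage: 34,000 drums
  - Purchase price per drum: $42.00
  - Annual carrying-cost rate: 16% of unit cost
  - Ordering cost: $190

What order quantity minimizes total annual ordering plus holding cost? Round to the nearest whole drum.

Holding cost per drum per year: H = 16% × $42 = $6.7200
Q* = √(2·D·S / H) = √(2·34,000·190 / 6.72) = √1,922,619.0 ≈ 1,386.59

1,387 drums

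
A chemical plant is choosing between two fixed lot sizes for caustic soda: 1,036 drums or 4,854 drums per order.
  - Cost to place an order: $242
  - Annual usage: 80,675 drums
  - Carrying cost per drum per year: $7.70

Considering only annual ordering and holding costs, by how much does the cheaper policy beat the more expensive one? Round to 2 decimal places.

TC(Q) = (D/Q)S + (Q/2)H
TC(1,036) = (80,675/1,036)×242 + (1,036/2)×7.7 = $22,833.53
TC(4,854) = (80,675/4,854)×242 + (4,854/2)×7.7 = $22,710.02
|ΔTC| = |$22,833.53 − $22,710.02| = $123.52

$123.52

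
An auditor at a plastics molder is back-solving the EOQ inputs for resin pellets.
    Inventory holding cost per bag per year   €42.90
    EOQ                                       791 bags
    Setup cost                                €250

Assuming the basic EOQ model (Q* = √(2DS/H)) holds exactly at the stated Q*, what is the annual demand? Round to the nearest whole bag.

Since Q* = (2DS/H)^½, squaring gives Q*²·H = 2DS.
D = Q²H / (2S) = 791² × 42.9 / (2 × 250) = 53,683.43

53,683 bags per year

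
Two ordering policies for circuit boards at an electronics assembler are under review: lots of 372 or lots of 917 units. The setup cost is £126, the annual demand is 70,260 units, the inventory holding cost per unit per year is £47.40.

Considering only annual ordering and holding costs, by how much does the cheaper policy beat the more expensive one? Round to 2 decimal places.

£1,227.20

TC(Q) = (D/Q)S + (Q/2)H
TC(372) = (70,260/372)×126 + (372/2)×47.4 = £32,614.14
TC(917) = (70,260/917)×126 + (917/2)×47.4 = £31,386.95
Lots of 917 are cheaper by £1,227.20.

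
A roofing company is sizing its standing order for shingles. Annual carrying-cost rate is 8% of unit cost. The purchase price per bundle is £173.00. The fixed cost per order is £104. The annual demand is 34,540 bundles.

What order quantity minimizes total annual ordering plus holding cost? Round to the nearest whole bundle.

Holding cost per bundle per year: H = 8% × £173 = £13.8400
2DS/H = 2·34,540·104/13.84 = 519,098.27
EOQ = √519,098.27 ≈ 720.48

720 bundles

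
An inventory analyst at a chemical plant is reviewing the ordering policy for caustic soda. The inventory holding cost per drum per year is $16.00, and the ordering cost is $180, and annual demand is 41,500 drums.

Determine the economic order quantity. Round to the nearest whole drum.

966 drums

2DS/H = 2·41,500·180/16 = 933,750.00
EOQ = √933,750.00 ≈ 966.31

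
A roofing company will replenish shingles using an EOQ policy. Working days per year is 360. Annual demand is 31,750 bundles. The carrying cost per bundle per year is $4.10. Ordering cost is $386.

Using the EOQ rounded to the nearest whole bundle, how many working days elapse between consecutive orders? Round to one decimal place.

2DS/H = 2·31,750·386/4.1 = 5,978,292.68
EOQ = √5,978,292.68 ≈ 2,445.05 → Q = 2,445 bundles
T = Q/D × 360 days = 2,445/31,750 × 360 = 27.723 days

27.7 days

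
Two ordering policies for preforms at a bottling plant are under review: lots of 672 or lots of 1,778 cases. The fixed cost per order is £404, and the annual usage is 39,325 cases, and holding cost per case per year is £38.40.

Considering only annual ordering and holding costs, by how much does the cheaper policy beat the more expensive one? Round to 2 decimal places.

For each Q, cost = (D/Q)·S + (Q/2)·H.
TC(672) = (39,325/672)×404 + (672/2)×38.4 = £36,544.22
TC(1,778) = (39,325/1,778)×404 + (1,778/2)×38.4 = £43,073.09
|ΔTC| = |£36,544.22 − £43,073.09| = £6,528.87

£6,528.87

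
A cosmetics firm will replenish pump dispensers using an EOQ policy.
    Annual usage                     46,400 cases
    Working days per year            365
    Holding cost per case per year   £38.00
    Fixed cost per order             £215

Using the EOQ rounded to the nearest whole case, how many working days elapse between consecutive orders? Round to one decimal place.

Q* = √(2·D·S / H) = √(2·46,400·215 / 38) = √525,052.6 ≈ 724.61 → Q = 725 cases
Days between orders = 365 / (D/Q) = 365 / 64.000 ≈ 5.703

5.7 days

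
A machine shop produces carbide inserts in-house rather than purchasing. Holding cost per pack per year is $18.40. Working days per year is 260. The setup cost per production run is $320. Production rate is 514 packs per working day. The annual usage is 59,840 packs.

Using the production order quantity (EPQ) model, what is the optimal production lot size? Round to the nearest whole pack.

1,941 packs

Daily demand d = 59,840/260 = 230.154; p = 514; 1 − d/p = 0.55223
EPQ = √(2DS / (H(1 − d/p)))
    = √(2 × 59,840 × 320 / (18.4 × 0.55223)) ≈ 1,941.41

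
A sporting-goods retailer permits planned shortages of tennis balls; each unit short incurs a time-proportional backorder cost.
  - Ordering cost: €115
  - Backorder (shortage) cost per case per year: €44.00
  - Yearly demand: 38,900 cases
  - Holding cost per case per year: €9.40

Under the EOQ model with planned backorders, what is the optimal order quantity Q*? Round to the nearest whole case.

1,075 cases

Q* = √(2DS/H) · √((H + b)/b)
   = √(2 × 38,900 × 115 / 9.4) · √((9.4 + 44) / 44)
   = 975.607 × 1.1017 ≈ 1,074.78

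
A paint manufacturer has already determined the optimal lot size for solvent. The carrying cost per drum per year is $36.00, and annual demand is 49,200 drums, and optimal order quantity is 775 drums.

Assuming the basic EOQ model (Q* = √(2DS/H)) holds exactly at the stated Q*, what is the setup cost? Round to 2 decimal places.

$219.74

From Q* = √(2DS/H) ⇒ Q*² = 2DS/H.
S = Q²H / (2D) = 775² × 36 / (2 × 49,200) = 219.7409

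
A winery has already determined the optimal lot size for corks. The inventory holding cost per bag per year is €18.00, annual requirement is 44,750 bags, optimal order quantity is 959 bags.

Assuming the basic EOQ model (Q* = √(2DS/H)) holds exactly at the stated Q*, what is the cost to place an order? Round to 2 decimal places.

From Q* = √(2DS/H) ⇒ Q*² = 2DS/H.
S = Q²H / (2D) = 959² × 18 / (2 × 44,750) = 184.9638

€184.96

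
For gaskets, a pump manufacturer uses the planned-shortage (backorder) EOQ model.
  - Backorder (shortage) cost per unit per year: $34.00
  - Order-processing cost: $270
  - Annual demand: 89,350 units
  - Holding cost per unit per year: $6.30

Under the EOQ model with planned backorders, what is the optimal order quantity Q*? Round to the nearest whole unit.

3,013 units

Basic EOQ = √(2·89,350·270/6.3) = 2,767.412
Backorder adjustment √((H+b)/b) = √((6.3+34)/34) = 1.0887
Q* = 2,767.412 × 1.0887 ≈ 3,012.92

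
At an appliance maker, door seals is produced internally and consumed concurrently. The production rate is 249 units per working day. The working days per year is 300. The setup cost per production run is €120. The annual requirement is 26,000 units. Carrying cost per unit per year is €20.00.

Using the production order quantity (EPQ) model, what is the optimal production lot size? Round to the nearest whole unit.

692 units

Daily demand d = 26,000/300 = 86.667; p = 249; 1 − d/p = 0.65194
EPQ = √(2DS / (H(1 − d/p)))
    = √(2 × 26,000 × 120 / (20 × 0.65194)) ≈ 691.79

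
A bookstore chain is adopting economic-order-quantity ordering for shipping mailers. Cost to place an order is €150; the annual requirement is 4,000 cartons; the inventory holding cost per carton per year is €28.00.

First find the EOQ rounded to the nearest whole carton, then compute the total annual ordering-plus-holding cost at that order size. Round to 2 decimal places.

Optimal lot size Q* = (2 × 4,000 × €150 / €28)^½ ≈ 207.02 → Q = 207 cartons
Ordering: D/Q × S = 4,000/207 × €150 = €2,898.55
Holding:  Q/2 × H = 207/2 × €28 = €2,898.00
Total = €2,898.55 + €2,898.00 = €5,796.55

€5,796.55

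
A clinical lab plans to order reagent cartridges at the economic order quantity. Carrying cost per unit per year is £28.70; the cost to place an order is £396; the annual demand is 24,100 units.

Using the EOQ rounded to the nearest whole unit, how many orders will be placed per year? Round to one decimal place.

29.5 orders per year

Q* = √(2·D·S / H) = √(2·24,100·396 / 28.7) = √665,059.2 ≈ 815.51 → Q = 816
N = D/Q = 24,100/816 ≈ 29.534 orders/yr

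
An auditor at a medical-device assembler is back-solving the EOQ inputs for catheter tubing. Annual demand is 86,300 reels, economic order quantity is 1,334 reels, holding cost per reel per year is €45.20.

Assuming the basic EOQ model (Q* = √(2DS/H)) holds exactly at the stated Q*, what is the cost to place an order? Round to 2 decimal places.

From Q* = √(2DS/H) ⇒ Q*² = 2DS/H.
S = Q²H / (2D) = 1,334² × 45.2 / (2 × 86,300) = 466.0251

€466.03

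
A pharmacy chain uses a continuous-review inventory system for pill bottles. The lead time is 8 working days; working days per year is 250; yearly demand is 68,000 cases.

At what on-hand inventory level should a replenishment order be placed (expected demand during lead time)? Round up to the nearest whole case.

2,176 cases

Daily demand d = 68,000 / 250 = 272.000 cases/day
Demand during lead time = 272.000 × 8 = 2,176.00
Reorder point = 2,176.00 → round up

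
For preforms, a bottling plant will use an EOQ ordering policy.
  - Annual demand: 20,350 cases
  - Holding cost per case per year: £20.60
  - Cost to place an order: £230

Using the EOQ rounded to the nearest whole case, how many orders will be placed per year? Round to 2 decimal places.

Optimal lot size Q* = (2 × 20,350 × £230 / £20.6)^½ ≈ 674.10 → Q = 674
N = D/Q = 20,350/674 ≈ 30.193 orders/yr

30.19 orders per year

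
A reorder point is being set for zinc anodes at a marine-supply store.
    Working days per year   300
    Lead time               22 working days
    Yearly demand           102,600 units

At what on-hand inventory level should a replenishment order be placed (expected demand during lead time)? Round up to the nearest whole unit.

Daily demand d = 102,600 / 300 = 342.000 units/day
Demand during lead time = 342.000 × 22 = 7,524.00
Reorder point = 7,524.00 → round up

7,524 units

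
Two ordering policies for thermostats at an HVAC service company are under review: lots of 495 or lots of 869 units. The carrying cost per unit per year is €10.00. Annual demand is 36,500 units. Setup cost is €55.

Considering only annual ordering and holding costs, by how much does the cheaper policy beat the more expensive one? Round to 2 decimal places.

TC(Q) = (D/Q)S + (Q/2)H
TC(495) = (36,500/495)×55 + (495/2)×10 = €6,530.56
TC(869) = (36,500/869)×55 + (869/2)×10 = €6,655.13
Cheaper: Q = 495.  Difference = €124.57

€124.57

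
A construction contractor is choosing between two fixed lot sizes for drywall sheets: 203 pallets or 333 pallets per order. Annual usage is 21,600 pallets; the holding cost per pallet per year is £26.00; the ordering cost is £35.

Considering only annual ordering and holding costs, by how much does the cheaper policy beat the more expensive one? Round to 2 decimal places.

Annual cost at Q: ordering D·S/Q plus holding Q·H/2.
TC(203) = (21,600/203)×35 + (203/2)×26 = £6,363.14
TC(333) = (21,600/333)×35 + (333/2)×26 = £6,599.27
Lots of 203 are cheaper by £236.13.

£236.13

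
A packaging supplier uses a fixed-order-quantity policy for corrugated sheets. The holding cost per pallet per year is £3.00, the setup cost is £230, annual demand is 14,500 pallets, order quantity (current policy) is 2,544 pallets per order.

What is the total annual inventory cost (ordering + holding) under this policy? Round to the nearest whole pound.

Annual ordering cost = (D/Q)·S = (14,500/2,544) × 230 = £1,310.93
Annual holding cost  = (Q/2)·H = (2,544/2) × 3 = £3,816.00
Total = £1,310.93 + £3,816.00 = £5,126.93

£5,127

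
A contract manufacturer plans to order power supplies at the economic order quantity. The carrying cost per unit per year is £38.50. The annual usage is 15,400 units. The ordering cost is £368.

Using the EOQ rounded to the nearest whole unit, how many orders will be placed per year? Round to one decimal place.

Q* = √(2·D·S / H) = √(2·15,400·368 / 38.5) = √294,400.0 ≈ 542.59 → Q = 543
N = D/Q = 15,400/543 ≈ 28.361 orders/yr

28.4 orders per year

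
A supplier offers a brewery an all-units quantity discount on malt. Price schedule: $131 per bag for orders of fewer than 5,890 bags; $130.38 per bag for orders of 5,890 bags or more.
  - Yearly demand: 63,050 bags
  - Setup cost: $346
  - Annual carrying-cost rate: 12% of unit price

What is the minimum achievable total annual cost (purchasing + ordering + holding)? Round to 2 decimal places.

H₁ = 12%×$131 = $15.7200;  H₂ = 12%×$130.38 = $15.6456
EOQ₁ = √(2×63,050×346/15.7200) = 1,665.98  (< 5,890, feasible at tier 1)
EOQ₂ = √(2×63,050×346/15.6456) = 1,669.93  (< 5,890 → use Q = 5,890 at tier-2 price)
TC(tier 1 (EOQ₁), Q≈1,666.0) = $8,285,739.18
TC(tier 2, Q≈5,890.0) = $8,270,239.08
Minimum at tier 2: $8,270,239.08

$8,270,239.08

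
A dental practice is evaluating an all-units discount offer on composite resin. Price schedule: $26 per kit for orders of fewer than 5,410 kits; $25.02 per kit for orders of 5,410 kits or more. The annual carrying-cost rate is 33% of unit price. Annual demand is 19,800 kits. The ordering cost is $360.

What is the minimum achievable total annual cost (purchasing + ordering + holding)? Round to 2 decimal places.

$519,047.66

H₁ = 33%×$26 = $8.5800;  H₂ = 33%×$25.02 = $8.2566
EOQ₁ = √(2×19,800×360/8.5800) = 1,289.01  (< 5,410, feasible at tier 1)
EOQ₂ = √(2×19,800×360/8.2566) = 1,314.01  (< 5,410 → use Q = 5,410 at tier-2 price)
TC(tier 1 (EOQ₁), Q≈1,289.0) = $525,859.68
TC(tier 2, Q≈5,410.0) = $519,047.66
Minimum at tier 2: $519,047.66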